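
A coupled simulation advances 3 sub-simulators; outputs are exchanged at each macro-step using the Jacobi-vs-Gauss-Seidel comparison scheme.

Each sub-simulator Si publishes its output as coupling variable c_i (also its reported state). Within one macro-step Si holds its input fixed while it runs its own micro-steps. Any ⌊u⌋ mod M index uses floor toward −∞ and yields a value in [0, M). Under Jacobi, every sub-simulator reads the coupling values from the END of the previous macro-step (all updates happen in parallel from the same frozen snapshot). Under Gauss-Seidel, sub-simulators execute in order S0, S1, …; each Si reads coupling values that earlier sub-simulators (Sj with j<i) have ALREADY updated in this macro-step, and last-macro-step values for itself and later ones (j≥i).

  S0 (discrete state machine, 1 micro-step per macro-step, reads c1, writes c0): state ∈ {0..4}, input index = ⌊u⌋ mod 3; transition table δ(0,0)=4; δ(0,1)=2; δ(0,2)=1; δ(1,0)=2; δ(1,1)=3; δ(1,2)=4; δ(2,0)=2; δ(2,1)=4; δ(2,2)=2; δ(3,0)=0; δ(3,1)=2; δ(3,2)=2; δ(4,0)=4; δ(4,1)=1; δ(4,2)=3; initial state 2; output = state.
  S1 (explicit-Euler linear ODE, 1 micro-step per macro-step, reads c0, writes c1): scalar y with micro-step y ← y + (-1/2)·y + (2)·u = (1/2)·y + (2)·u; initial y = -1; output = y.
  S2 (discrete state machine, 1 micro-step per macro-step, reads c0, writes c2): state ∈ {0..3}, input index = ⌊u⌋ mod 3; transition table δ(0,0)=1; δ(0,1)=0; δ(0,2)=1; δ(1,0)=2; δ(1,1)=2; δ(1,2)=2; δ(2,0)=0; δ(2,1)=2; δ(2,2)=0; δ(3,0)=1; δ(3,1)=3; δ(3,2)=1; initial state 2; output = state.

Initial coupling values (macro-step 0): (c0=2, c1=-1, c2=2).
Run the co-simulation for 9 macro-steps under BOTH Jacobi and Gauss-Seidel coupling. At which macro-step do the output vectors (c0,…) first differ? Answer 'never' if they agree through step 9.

first divergence at macro-step: 5

[Jacobi] macro 1: S0 reads c1=-1 → after 1×micro: 2; S1 reads c0=2 → after 1×micro: 7/2; S2 reads c0=2 → after 1×micro: 0 ⇒ (c0=2, c1=7/2, c2=0)
[Jacobi] macro 2: S0 reads c1=7/2 → after 1×micro: 2; S1 reads c0=2 → after 1×micro: 23/4; S2 reads c0=2 → after 1×micro: 1 ⇒ (c0=2, c1=23/4, c2=1)
[Jacobi] macro 3: S0 reads c1=23/4 → after 1×micro: 2; S1 reads c0=2 → after 1×micro: 55/8; S2 reads c0=2 → after 1×micro: 2 ⇒ (c0=2, c1=55/8, c2=2)
[Jacobi] macro 4: S0 reads c1=55/8 → after 1×micro: 2; S1 reads c0=2 → after 1×micro: 119/16; S2 reads c0=2 → after 1×micro: 0 ⇒ (c0=2, c1=119/16, c2=0)
[Jacobi] macro 5: S0 reads c1=119/16 → after 1×micro: 4; S1 reads c0=2 → after 1×micro: 247/32; S2 reads c0=2 → after 1×micro: 1 ⇒ (c0=4, c1=247/32, c2=1)
[Jacobi] macro 6: S0 reads c1=247/32 → after 1×micro: 1; S1 reads c0=4 → after 1×micro: 759/64; S2 reads c0=4 → after 1×micro: 2 ⇒ (c0=1, c1=759/64, c2=2)
[Jacobi] macro 7: S0 reads c1=759/64 → after 1×micro: 4; S1 reads c0=1 → after 1×micro: 1015/128; S2 reads c0=1 → after 1×micro: 2 ⇒ (c0=4, c1=1015/128, c2=2)
[Jacobi] macro 8: S0 reads c1=1015/128 → after 1×micro: 1; S1 reads c0=4 → after 1×micro: 3063/256; S2 reads c0=4 → after 1×micro: 2 ⇒ (c0=1, c1=3063/256, c2=2)
[Jacobi] macro 9: S0 reads c1=3063/256 → after 1×micro: 4; S1 reads c0=1 → after 1×micro: 4087/512; S2 reads c0=1 → after 1×micro: 2 ⇒ (c0=4, c1=4087/512, c2=2)
[Gauss-Seidel] macro 1: S0 reads c1=-1 → after 1×micro: 2; S1 reads c0=2 → after 1×micro: 7/2; S2 reads c0=2 → after 1×micro: 0 ⇒ (c0=2, c1=7/2, c2=0)
[Gauss-Seidel] macro 2: S0 reads c1=7/2 → after 1×micro: 2; S1 reads c0=2 → after 1×micro: 23/4; S2 reads c0=2 → after 1×micro: 1 ⇒ (c0=2, c1=23/4, c2=1)
[Gauss-Seidel] macro 3: S0 reads c1=23/4 → after 1×micro: 2; S1 reads c0=2 → after 1×micro: 55/8; S2 reads c0=2 → after 1×micro: 2 ⇒ (c0=2, c1=55/8, c2=2)
[Gauss-Seidel] macro 4: S0 reads c1=55/8 → after 1×micro: 2; S1 reads c0=2 → after 1×micro: 119/16; S2 reads c0=2 → after 1×micro: 0 ⇒ (c0=2, c1=119/16, c2=0)
[Gauss-Seidel] macro 5: S0 reads c1=119/16 → after 1×micro: 4; S1 reads c0=4 → after 1×micro: 375/32; S2 reads c0=4 → after 1×micro: 0 ⇒ (c0=4, c1=375/32, c2=0)
[Gauss-Seidel] macro 6: S0 reads c1=375/32 → after 1×micro: 3; S1 reads c0=3 → after 1×micro: 759/64; S2 reads c0=3 → after 1×micro: 1 ⇒ (c0=3, c1=759/64, c2=1)
[Gauss-Seidel] macro 7: S0 reads c1=759/64 → after 1×micro: 2; S1 reads c0=2 → after 1×micro: 1271/128; S2 reads c0=2 → after 1×micro: 2 ⇒ (c0=2, c1=1271/128, c2=2)
[Gauss-Seidel] macro 8: S0 reads c1=1271/128 → after 1×micro: 2; S1 reads c0=2 → after 1×micro: 2295/256; S2 reads c0=2 → after 1×micro: 0 ⇒ (c0=2, c1=2295/256, c2=0)
[Gauss-Seidel] macro 9: S0 reads c1=2295/256 → after 1×micro: 2; S1 reads c0=2 → after 1×micro: 4343/512; S2 reads c0=2 → after 1×micro: 1 ⇒ (c0=2, c1=4343/512, c2=1)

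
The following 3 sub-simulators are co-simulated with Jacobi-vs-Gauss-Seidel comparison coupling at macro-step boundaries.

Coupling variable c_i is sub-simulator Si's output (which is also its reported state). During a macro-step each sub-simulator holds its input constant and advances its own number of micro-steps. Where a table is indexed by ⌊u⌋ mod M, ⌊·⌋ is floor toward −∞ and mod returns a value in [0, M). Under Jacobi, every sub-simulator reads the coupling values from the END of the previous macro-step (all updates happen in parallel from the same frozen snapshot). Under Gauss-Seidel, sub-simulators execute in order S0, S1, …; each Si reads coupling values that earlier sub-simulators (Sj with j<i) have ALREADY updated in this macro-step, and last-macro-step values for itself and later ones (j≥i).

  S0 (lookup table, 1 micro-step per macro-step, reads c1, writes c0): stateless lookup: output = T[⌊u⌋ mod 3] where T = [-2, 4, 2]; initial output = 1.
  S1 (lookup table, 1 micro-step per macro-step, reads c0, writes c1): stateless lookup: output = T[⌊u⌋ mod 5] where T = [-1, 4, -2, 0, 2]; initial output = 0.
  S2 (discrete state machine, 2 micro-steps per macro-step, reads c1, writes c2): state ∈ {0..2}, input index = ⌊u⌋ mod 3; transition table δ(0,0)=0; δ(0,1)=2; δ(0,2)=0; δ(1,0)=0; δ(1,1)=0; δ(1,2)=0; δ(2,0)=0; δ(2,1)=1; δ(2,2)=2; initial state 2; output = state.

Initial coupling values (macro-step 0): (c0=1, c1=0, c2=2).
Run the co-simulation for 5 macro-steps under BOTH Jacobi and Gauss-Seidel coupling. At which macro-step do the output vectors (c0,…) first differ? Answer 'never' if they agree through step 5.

[Jacobi] macro 1: S0 reads c1=0 → after 1×micro: -2; S1 reads c0=1 → after 1×micro: 4; S2 reads c1=0 → after 2×micro: 0 ⇒ (c0=-2, c1=4, c2=0)
[Jacobi] macro 2: S0 reads c1=4 → after 1×micro: 4; S1 reads c0=-2 → after 1×micro: 0; S2 reads c1=4 → after 2×micro: 1 ⇒ (c0=4, c1=0, c2=1)
[Jacobi] macro 3: S0 reads c1=0 → after 1×micro: -2; S1 reads c0=4 → after 1×micro: 2; S2 reads c1=0 → after 2×micro: 0 ⇒ (c0=-2, c1=2, c2=0)
[Jacobi] macro 4: S0 reads c1=2 → after 1×micro: 2; S1 reads c0=-2 → after 1×micro: 0; S2 reads c1=2 → after 2×micro: 0 ⇒ (c0=2, c1=0, c2=0)
[Jacobi] macro 5: S0 reads c1=0 → after 1×micro: -2; S1 reads c0=2 → after 1×micro: -2; S2 reads c1=0 → after 2×micro: 0 ⇒ (c0=-2, c1=-2, c2=0)
[Gauss-Seidel] macro 1: S0 reads c1=0 → after 1×micro: -2; S1 reads c0=-2 → after 1×micro: 0; S2 reads c1=0 → after 2×micro: 0 ⇒ (c0=-2, c1=0, c2=0)
[Gauss-Seidel] macro 2: S0 reads c1=0 → after 1×micro: -2; S1 reads c0=-2 → after 1×micro: 0; S2 reads c1=0 → after 2×micro: 0 ⇒ (c0=-2, c1=0, c2=0)
[Gauss-Seidel] macro 3: S0 reads c1=0 → after 1×micro: -2; S1 reads c0=-2 → after 1×micro: 0; S2 reads c1=0 → after 2×micro: 0 ⇒ (c0=-2, c1=0, c2=0)
[Gauss-Seidel] macro 4: S0 reads c1=0 → after 1×micro: -2; S1 reads c0=-2 → after 1×micro: 0; S2 reads c1=0 → after 2×micro: 0 ⇒ (c0=-2, c1=0, c2=0)
[Gauss-Seidel] macro 5: S0 reads c1=0 → after 1×micro: -2; S1 reads c0=-2 → after 1×micro: 0; S2 reads c1=0 → after 2×micro: 0 ⇒ (c0=-2, c1=0, c2=0)

first divergence at macro-step: 1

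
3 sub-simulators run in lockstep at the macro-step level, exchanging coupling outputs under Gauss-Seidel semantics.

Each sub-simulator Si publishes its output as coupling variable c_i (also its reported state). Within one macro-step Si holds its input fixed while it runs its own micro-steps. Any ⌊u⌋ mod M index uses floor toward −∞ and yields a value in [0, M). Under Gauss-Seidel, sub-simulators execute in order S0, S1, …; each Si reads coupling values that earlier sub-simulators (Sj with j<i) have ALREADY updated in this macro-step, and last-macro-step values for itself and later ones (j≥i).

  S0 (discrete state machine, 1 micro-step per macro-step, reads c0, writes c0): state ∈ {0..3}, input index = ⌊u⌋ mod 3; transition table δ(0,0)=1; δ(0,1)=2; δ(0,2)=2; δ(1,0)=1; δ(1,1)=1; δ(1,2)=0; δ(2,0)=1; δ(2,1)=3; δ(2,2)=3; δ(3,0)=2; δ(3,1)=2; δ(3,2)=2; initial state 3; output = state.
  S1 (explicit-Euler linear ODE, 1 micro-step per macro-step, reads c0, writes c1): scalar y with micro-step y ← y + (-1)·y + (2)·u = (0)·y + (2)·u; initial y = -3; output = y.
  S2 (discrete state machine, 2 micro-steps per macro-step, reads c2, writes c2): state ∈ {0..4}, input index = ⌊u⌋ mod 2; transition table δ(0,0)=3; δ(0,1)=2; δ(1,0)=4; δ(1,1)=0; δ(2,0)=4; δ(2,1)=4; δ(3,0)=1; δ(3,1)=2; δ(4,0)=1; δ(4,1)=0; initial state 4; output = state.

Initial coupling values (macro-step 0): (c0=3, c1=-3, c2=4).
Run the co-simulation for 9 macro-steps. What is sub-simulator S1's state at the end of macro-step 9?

macro 1: S0 reads c0=3 → after 1×micro: 2; S1 reads c0=2 → after 1×micro: 4; S2 reads c2=4 → after 2×micro: 4 ⇒ (c0=2, c1=4, c2=4)
macro 2: S0 reads c0=2 → after 1×micro: 3; S1 reads c0=3 → after 1×micro: 6; S2 reads c2=4 → after 2×micro: 4 ⇒ (c0=3, c1=6, c2=4)
macro 3: S0 reads c0=3 → after 1×micro: 2; S1 reads c0=2 → after 1×micro: 4; S2 reads c2=4 → after 2×micro: 4 ⇒ (c0=2, c1=4, c2=4)
macro 4: S0 reads c0=2 → after 1×micro: 3; S1 reads c0=3 → after 1×micro: 6; S2 reads c2=4 → after 2×micro: 4 ⇒ (c0=3, c1=6, c2=4)
macro 5: S0 reads c0=3 → after 1×micro: 2; S1 reads c0=2 → after 1×micro: 4; S2 reads c2=4 → after 2×micro: 4 ⇒ (c0=2, c1=4, c2=4)
macro 6: S0 reads c0=2 → after 1×micro: 3; S1 reads c0=3 → after 1×micro: 6; S2 reads c2=4 → after 2×micro: 4 ⇒ (c0=3, c1=6, c2=4)
macro 7: S0 reads c0=3 → after 1×micro: 2; S1 reads c0=2 → after 1×micro: 4; S2 reads c2=4 → after 2×micro: 4 ⇒ (c0=2, c1=4, c2=4)
macro 8: S0 reads c0=2 → after 1×micro: 3; S1 reads c0=3 → after 1×micro: 6; S2 reads c2=4 → after 2×micro: 4 ⇒ (c0=3, c1=6, c2=4)
macro 9: S0 reads c0=3 → after 1×micro: 2; S1 reads c0=2 → after 1×micro: 4; S2 reads c2=4 → after 2×micro: 4 ⇒ (c0=2, c1=4, c2=4)

S1 state at macro-step 9 = 4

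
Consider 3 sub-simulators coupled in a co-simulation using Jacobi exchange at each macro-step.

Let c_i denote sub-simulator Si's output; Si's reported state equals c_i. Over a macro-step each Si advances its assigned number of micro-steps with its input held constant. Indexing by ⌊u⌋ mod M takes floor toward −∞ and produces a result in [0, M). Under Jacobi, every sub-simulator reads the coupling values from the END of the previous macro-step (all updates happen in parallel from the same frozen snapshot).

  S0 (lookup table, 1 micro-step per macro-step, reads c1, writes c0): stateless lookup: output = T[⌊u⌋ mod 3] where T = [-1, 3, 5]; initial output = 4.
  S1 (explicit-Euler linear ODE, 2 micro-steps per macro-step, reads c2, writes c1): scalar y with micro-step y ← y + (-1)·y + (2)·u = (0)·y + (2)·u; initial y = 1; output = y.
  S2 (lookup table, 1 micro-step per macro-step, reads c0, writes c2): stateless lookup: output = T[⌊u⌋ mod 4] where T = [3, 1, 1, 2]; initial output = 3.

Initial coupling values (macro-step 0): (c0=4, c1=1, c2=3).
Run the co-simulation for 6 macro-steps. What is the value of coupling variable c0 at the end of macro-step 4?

macro 1: S0 reads c1=1 → after 1×micro: 3; S1 reads c2=3 → after 2×micro: 6; S2 reads c0=4 → after 1×micro: 3 ⇒ (c0=3, c1=6, c2=3)
macro 2: S0 reads c1=6 → after 1×micro: -1; S1 reads c2=3 → after 2×micro: 6; S2 reads c0=3 → after 1×micro: 2 ⇒ (c0=-1, c1=6, c2=2)
macro 3: S0 reads c1=6 → after 1×micro: -1; S1 reads c2=2 → after 2×micro: 4; S2 reads c0=-1 → after 1×micro: 2 ⇒ (c0=-1, c1=4, c2=2)
macro 4: S0 reads c1=4 → after 1×micro: 3; S1 reads c2=2 → after 2×micro: 4; S2 reads c0=-1 → after 1×micro: 2 ⇒ (c0=3, c1=4, c2=2)
macro 5: S0 reads c1=4 → after 1×micro: 3; S1 reads c2=2 → after 2×micro: 4; S2 reads c0=3 → after 1×micro: 2 ⇒ (c0=3, c1=4, c2=2)
macro 6: S0 reads c1=4 → after 1×micro: 3; S1 reads c2=2 → after 2×micro: 4; S2 reads c0=3 → after 1×micro: 2 ⇒ (c0=3, c1=4, c2=2)

c0 at macro-step 4 = 3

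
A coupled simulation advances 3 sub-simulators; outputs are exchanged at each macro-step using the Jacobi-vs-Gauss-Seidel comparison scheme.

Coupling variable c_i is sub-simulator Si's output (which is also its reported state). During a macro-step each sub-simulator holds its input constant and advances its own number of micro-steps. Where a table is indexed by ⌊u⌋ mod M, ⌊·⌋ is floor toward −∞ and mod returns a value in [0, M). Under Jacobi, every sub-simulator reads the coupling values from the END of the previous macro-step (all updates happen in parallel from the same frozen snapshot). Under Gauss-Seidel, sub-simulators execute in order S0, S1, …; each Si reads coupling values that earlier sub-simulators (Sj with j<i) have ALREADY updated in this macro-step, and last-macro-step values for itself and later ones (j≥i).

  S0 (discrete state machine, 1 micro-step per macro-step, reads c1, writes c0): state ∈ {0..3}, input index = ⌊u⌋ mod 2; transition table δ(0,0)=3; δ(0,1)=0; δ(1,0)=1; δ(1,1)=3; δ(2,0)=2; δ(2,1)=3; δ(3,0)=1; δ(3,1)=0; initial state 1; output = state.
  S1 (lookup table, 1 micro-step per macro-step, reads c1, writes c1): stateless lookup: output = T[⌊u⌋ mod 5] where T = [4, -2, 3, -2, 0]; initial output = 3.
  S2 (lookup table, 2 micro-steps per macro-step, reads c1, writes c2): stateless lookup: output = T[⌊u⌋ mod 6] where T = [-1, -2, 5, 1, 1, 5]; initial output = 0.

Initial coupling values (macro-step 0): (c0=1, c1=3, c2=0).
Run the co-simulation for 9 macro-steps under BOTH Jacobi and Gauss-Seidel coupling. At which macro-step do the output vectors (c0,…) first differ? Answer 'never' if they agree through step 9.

[Jacobi] macro 1: S0 reads c1=3 → after 1×micro: 3; S1 reads c1=3 → after 1×micro: -2; S2 reads c1=3 → after 2×micro: 1 ⇒ (c0=3, c1=-2, c2=1)
[Jacobi] macro 2: S0 reads c1=-2 → after 1×micro: 1; S1 reads c1=-2 → after 1×micro: -2; S2 reads c1=-2 → after 2×micro: 1 ⇒ (c0=1, c1=-2, c2=1)
[Jacobi] macro 3: S0 reads c1=-2 → after 1×micro: 1; S1 reads c1=-2 → after 1×micro: -2; S2 reads c1=-2 → after 2×micro: 1 ⇒ (c0=1, c1=-2, c2=1)
[Jacobi] macro 4: S0 reads c1=-2 → after 1×micro: 1; S1 reads c1=-2 → after 1×micro: -2; S2 reads c1=-2 → after 2×micro: 1 ⇒ (c0=1, c1=-2, c2=1)
[Jacobi] macro 5: S0 reads c1=-2 → after 1×micro: 1; S1 reads c1=-2 → after 1×micro: -2; S2 reads c1=-2 → after 2×micro: 1 ⇒ (c0=1, c1=-2, c2=1)
[Jacobi] macro 6: S0 reads c1=-2 → after 1×micro: 1; S1 reads c1=-2 → after 1×micro: -2; S2 reads c1=-2 → after 2×micro: 1 ⇒ (c0=1, c1=-2, c2=1)
[Jacobi] macro 7: S0 reads c1=-2 → after 1×micro: 1; S1 reads c1=-2 → after 1×micro: -2; S2 reads c1=-2 → after 2×micro: 1 ⇒ (c0=1, c1=-2, c2=1)
[Jacobi] macro 8: S0 reads c1=-2 → after 1×micro: 1; S1 reads c1=-2 → after 1×micro: -2; S2 reads c1=-2 → after 2×micro: 1 ⇒ (c0=1, c1=-2, c2=1)
[Jacobi] macro 9: S0 reads c1=-2 → after 1×micro: 1; S1 reads c1=-2 → after 1×micro: -2; S2 reads c1=-2 → after 2×micro: 1 ⇒ (c0=1, c1=-2, c2=1)
[Gauss-Seidel] macro 1: S0 reads c1=3 → after 1×micro: 3; S1 reads c1=3 → after 1×micro: -2; S2 reads c1=-2 → after 2×micro: 1 ⇒ (c0=3, c1=-2, c2=1)
[Gauss-Seidel] macro 2: S0 reads c1=-2 → after 1×micro: 1; S1 reads c1=-2 → after 1×micro: -2; S2 reads c1=-2 → after 2×micro: 1 ⇒ (c0=1, c1=-2, c2=1)
[Gauss-Seidel] macro 3: S0 reads c1=-2 → after 1×micro: 1; S1 reads c1=-2 → after 1×micro: -2; S2 reads c1=-2 → after 2×micro: 1 ⇒ (c0=1, c1=-2, c2=1)
[Gauss-Seidel] macro 4: S0 reads c1=-2 → after 1×micro: 1; S1 reads c1=-2 → after 1×micro: -2; S2 reads c1=-2 → after 2×micro: 1 ⇒ (c0=1, c1=-2, c2=1)
[Gauss-Seidel] macro 5: S0 reads c1=-2 → after 1×micro: 1; S1 reads c1=-2 → after 1×micro: -2; S2 reads c1=-2 → after 2×micro: 1 ⇒ (c0=1, c1=-2, c2=1)
[Gauss-Seidel] macro 6: S0 reads c1=-2 → after 1×micro: 1; S1 reads c1=-2 → after 1×micro: -2; S2 reads c1=-2 → after 2×micro: 1 ⇒ (c0=1, c1=-2, c2=1)
[Gauss-Seidel] macro 7: S0 reads c1=-2 → after 1×micro: 1; S1 reads c1=-2 → after 1×micro: -2; S2 reads c1=-2 → after 2×micro: 1 ⇒ (c0=1, c1=-2, c2=1)
[Gauss-Seidel] macro 8: S0 reads c1=-2 → after 1×micro: 1; S1 reads c1=-2 → after 1×micro: -2; S2 reads c1=-2 → after 2×micro: 1 ⇒ (c0=1, c1=-2, c2=1)
[Gauss-Seidel] macro 9: S0 reads c1=-2 → after 1×micro: 1; S1 reads c1=-2 → after 1×micro: -2; S2 reads c1=-2 → after 2×micro: 1 ⇒ (c0=1, c1=-2, c2=1)

first divergence at macro-step: never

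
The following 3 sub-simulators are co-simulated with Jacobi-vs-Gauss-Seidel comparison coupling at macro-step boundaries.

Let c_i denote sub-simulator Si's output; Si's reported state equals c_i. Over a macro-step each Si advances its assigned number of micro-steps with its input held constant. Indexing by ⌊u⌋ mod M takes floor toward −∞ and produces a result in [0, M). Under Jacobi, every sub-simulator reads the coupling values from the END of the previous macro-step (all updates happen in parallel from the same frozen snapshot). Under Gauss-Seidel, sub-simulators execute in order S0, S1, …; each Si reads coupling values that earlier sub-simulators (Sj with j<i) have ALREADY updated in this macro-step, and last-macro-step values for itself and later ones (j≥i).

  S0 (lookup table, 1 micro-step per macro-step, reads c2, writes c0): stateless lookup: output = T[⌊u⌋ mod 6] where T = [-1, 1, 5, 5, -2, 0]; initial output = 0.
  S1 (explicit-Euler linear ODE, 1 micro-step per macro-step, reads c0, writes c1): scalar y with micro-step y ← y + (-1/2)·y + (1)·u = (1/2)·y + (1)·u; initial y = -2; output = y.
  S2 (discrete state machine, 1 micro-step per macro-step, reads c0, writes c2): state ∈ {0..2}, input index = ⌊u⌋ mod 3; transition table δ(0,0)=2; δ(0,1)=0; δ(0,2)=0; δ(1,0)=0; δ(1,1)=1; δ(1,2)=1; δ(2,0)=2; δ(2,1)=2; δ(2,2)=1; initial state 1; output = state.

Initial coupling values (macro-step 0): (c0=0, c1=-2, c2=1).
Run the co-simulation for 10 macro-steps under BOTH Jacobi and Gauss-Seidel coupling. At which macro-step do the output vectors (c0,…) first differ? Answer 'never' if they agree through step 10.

first divergence at macro-step: 1

[Jacobi] macro 1: S0 reads c2=1 → after 1×micro: 1; S1 reads c0=0 → after 1×micro: -1; S2 reads c0=0 → after 1×micro: 0 ⇒ (c0=1, c1=-1, c2=0)
[Jacobi] macro 2: S0 reads c2=0 → after 1×micro: -1; S1 reads c0=1 → after 1×micro: 1/2; S2 reads c0=1 → after 1×micro: 0 ⇒ (c0=-1, c1=1/2, c2=0)
[Jacobi] macro 3: S0 reads c2=0 → after 1×micro: -1; S1 reads c0=-1 → after 1×micro: -3/4; S2 reads c0=-1 → after 1×micro: 0 ⇒ (c0=-1, c1=-3/4, c2=0)
[Jacobi] macro 4: S0 reads c2=0 → after 1×micro: -1; S1 reads c0=-1 → after 1×micro: -11/8; S2 reads c0=-1 → after 1×micro: 0 ⇒ (c0=-1, c1=-11/8, c2=0)
[Jacobi] macro 5: S0 reads c2=0 → after 1×micro: -1; S1 reads c0=-1 → after 1×micro: -27/16; S2 reads c0=-1 → after 1×micro: 0 ⇒ (c0=-1, c1=-27/16, c2=0)
[Jacobi] macro 6: S0 reads c2=0 → after 1×micro: -1; S1 reads c0=-1 → after 1×micro: -59/32; S2 reads c0=-1 → after 1×micro: 0 ⇒ (c0=-1, c1=-59/32, c2=0)
[Jacobi] macro 7: S0 reads c2=0 → after 1×micro: -1; S1 reads c0=-1 → after 1×micro: -123/64; S2 reads c0=-1 → after 1×micro: 0 ⇒ (c0=-1, c1=-123/64, c2=0)
[Jacobi] macro 8: S0 reads c2=0 → after 1×micro: -1; S1 reads c0=-1 → after 1×micro: -251/128; S2 reads c0=-1 → after 1×micro: 0 ⇒ (c0=-1, c1=-251/128, c2=0)
[Jacobi] macro 9: S0 reads c2=0 → after 1×micro: -1; S1 reads c0=-1 → after 1×micro: -507/256; S2 reads c0=-1 → after 1×micro: 0 ⇒ (c0=-1, c1=-507/256, c2=0)
[Jacobi] macro 10: S0 reads c2=0 → after 1×micro: -1; S1 reads c0=-1 → after 1×micro: -1019/512; S2 reads c0=-1 → after 1×micro: 0 ⇒ (c0=-1, c1=-1019/512, c2=0)
[Gauss-Seidel] macro 1: S0 reads c2=1 → after 1×micro: 1; S1 reads c0=1 → after 1×micro: 0; S2 reads c0=1 → after 1×micro: 1 ⇒ (c0=1, c1=0, c2=1)
[Gauss-Seidel] macro 2: S0 reads c2=1 → after 1×micro: 1; S1 reads c0=1 → after 1×micro: 1; S2 reads c0=1 → after 1×micro: 1 ⇒ (c0=1, c1=1, c2=1)
[Gauss-Seidel] macro 3: S0 reads c2=1 → after 1×micro: 1; S1 reads c0=1 → after 1×micro: 3/2; S2 reads c0=1 → after 1×micro: 1 ⇒ (c0=1, c1=3/2, c2=1)
[Gauss-Seidel] macro 4: S0 reads c2=1 → after 1×micro: 1; S1 reads c0=1 → after 1×micro: 7/4; S2 reads c0=1 → after 1×micro: 1 ⇒ (c0=1, c1=7/4, c2=1)
[Gauss-Seidel] macro 5: S0 reads c2=1 → after 1×micro: 1; S1 reads c0=1 → after 1×micro: 15/8; S2 reads c0=1 → after 1×micro: 1 ⇒ (c0=1, c1=15/8, c2=1)
[Gauss-Seidel] macro 6: S0 reads c2=1 → after 1×micro: 1; S1 reads c0=1 → after 1×micro: 31/16; S2 reads c0=1 → after 1×micro: 1 ⇒ (c0=1, c1=31/16, c2=1)
[Gauss-Seidel] macro 7: S0 reads c2=1 → after 1×micro: 1; S1 reads c0=1 → after 1×micro: 63/32; S2 reads c0=1 → after 1×micro: 1 ⇒ (c0=1, c1=63/32, c2=1)
[Gauss-Seidel] macro 8: S0 reads c2=1 → after 1×micro: 1; S1 reads c0=1 → after 1×micro: 127/64; S2 reads c0=1 → after 1×micro: 1 ⇒ (c0=1, c1=127/64, c2=1)
[Gauss-Seidel] macro 9: S0 reads c2=1 → after 1×micro: 1; S1 reads c0=1 → after 1×micro: 255/128; S2 reads c0=1 → after 1×micro: 1 ⇒ (c0=1, c1=255/128, c2=1)
[Gauss-Seidel] macro 10: S0 reads c2=1 → after 1×micro: 1; S1 reads c0=1 → after 1×micro: 511/256; S2 reads c0=1 → after 1×micro: 1 ⇒ (c0=1, c1=511/256, c2=1)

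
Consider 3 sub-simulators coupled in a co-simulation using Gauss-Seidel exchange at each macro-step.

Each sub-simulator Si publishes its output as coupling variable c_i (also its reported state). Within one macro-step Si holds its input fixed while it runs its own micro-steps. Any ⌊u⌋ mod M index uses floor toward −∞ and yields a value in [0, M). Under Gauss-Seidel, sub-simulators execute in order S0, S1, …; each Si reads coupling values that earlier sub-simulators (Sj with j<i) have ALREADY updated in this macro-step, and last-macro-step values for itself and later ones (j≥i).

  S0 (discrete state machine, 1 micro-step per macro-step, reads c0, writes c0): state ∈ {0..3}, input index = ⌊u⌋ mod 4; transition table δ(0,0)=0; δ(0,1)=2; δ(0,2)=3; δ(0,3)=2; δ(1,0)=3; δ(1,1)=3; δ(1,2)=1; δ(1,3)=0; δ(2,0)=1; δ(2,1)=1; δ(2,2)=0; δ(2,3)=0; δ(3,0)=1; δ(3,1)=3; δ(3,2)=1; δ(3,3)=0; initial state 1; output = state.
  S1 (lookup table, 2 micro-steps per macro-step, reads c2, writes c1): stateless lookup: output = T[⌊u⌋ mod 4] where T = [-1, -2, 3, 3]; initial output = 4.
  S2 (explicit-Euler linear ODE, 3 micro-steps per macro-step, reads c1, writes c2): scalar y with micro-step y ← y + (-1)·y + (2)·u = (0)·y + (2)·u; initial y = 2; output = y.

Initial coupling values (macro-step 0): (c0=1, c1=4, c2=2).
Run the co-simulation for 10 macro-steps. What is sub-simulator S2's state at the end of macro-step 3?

S2 state at macro-step 3 = 6

macro 1: S0 reads c0=1 → after 1×micro: 3; S1 reads c2=2 → after 2×micro: 3; S2 reads c1=3 → after 3×micro: 6 ⇒ (c0=3, c1=3, c2=6)
macro 2: S0 reads c0=3 → after 1×micro: 0; S1 reads c2=6 → after 2×micro: 3; S2 reads c1=3 → after 3×micro: 6 ⇒ (c0=0, c1=3, c2=6)
macro 3: S0 reads c0=0 → after 1×micro: 0; S1 reads c2=6 → after 2×micro: 3; S2 reads c1=3 → after 3×micro: 6 ⇒ (c0=0, c1=3, c2=6)
macro 4: S0 reads c0=0 → after 1×micro: 0; S1 reads c2=6 → after 2×micro: 3; S2 reads c1=3 → after 3×micro: 6 ⇒ (c0=0, c1=3, c2=6)
macro 5: S0 reads c0=0 → after 1×micro: 0; S1 reads c2=6 → after 2×micro: 3; S2 reads c1=3 → after 3×micro: 6 ⇒ (c0=0, c1=3, c2=6)
macro 6: S0 reads c0=0 → after 1×micro: 0; S1 reads c2=6 → after 2×micro: 3; S2 reads c1=3 → after 3×micro: 6 ⇒ (c0=0, c1=3, c2=6)
macro 7: S0 reads c0=0 → after 1×micro: 0; S1 reads c2=6 → after 2×micro: 3; S2 reads c1=3 → after 3×micro: 6 ⇒ (c0=0, c1=3, c2=6)
macro 8: S0 reads c0=0 → after 1×micro: 0; S1 reads c2=6 → after 2×micro: 3; S2 reads c1=3 → after 3×micro: 6 ⇒ (c0=0, c1=3, c2=6)
macro 9: S0 reads c0=0 → after 1×micro: 0; S1 reads c2=6 → after 2×micro: 3; S2 reads c1=3 → after 3×micro: 6 ⇒ (c0=0, c1=3, c2=6)
macro 10: S0 reads c0=0 → after 1×micro: 0; S1 reads c2=6 → after 2×micro: 3; S2 reads c1=3 → after 3×micro: 6 ⇒ (c0=0, c1=3, c2=6)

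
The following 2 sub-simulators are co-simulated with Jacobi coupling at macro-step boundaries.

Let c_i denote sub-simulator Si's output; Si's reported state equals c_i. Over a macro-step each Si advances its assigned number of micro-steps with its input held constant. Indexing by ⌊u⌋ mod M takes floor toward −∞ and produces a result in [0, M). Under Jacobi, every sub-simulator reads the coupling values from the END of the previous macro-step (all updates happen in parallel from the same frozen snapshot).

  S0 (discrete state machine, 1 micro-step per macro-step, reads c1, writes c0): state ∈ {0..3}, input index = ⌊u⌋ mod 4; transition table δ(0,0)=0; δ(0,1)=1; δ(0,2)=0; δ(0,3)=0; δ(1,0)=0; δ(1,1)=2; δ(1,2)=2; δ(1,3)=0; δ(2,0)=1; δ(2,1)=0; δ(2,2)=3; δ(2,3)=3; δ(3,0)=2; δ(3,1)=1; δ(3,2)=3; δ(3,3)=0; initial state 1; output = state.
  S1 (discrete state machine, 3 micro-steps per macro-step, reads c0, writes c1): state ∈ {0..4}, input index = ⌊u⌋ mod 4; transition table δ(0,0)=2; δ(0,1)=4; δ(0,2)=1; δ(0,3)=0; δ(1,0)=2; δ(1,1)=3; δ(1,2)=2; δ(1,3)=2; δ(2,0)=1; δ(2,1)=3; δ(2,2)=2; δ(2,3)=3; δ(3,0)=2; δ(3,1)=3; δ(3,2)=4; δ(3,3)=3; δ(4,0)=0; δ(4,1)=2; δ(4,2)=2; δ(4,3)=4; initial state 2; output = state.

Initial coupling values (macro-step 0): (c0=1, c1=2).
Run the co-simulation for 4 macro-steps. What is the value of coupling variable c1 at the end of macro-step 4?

c1 at macro-step 4 = 3

macro 1: S0 reads c1=2 → after 1×micro: 2; S1 reads c0=1 → after 3×micro: 3 ⇒ (c0=2, c1=3)
macro 2: S0 reads c1=3 → after 1×micro: 3; S1 reads c0=2 → after 3×micro: 2 ⇒ (c0=3, c1=2)
macro 3: S0 reads c1=2 → after 1×micro: 3; S1 reads c0=3 → after 3×micro: 3 ⇒ (c0=3, c1=3)
macro 4: S0 reads c1=3 → after 1×micro: 0; S1 reads c0=3 → after 3×micro: 3 ⇒ (c0=0, c1=3)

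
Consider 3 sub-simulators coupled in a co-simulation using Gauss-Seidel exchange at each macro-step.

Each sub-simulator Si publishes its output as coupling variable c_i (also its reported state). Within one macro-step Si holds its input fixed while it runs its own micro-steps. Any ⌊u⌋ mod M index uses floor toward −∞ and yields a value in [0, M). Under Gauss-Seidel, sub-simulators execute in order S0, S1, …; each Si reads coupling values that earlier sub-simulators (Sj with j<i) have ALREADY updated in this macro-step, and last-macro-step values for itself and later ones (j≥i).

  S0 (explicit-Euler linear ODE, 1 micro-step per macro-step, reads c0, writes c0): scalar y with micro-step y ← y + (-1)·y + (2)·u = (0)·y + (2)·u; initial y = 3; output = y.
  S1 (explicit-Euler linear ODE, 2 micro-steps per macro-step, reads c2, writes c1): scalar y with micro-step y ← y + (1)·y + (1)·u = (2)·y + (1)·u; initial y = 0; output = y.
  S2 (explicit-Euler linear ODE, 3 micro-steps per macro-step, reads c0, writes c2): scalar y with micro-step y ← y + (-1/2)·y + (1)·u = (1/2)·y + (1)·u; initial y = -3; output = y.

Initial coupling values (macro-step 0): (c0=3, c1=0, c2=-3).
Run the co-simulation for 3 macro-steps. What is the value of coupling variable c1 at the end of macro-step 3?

c1 at macro-step 3 = 2835/64

macro 1: S0 reads c0=3 → after 1×micro: 6; S1 reads c2=-3 → after 2×micro: -9; S2 reads c0=6 → after 3×micro: 81/8 ⇒ (c0=6, c1=-9, c2=81/8)
macro 2: S0 reads c0=6 → after 1×micro: 12; S1 reads c2=81/8 → after 2×micro: -45/8; S2 reads c0=12 → after 3×micro: 1425/64 ⇒ (c0=12, c1=-45/8, c2=1425/64)
macro 3: S0 reads c0=12 → after 1×micro: 24; S1 reads c2=1425/64 → after 2×micro: 2835/64; S2 reads c0=24 → after 3×micro: 22929/512 ⇒ (c0=24, c1=2835/64, c2=22929/512)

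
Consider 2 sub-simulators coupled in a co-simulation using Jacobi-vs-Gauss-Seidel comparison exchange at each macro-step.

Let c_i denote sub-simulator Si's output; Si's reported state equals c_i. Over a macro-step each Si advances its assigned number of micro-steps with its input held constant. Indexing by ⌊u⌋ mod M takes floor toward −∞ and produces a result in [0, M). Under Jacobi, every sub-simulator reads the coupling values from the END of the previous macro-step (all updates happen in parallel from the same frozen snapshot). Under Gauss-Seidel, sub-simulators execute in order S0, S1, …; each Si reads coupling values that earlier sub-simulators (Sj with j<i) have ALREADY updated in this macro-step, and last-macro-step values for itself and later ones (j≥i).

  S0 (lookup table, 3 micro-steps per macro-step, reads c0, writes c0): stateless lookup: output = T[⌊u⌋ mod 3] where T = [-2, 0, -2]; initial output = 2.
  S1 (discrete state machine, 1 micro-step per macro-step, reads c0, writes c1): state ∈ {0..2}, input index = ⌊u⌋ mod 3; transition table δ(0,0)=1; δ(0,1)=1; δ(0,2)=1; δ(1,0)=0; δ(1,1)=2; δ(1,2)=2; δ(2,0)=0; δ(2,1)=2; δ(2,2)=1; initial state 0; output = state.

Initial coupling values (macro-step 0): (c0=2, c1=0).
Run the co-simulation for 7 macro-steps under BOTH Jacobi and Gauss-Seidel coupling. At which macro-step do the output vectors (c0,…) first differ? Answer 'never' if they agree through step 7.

[Jacobi] macro 1: S0 reads c0=2 → after 3×micro: -2; S1 reads c0=2 → after 1×micro: 1 ⇒ (c0=-2, c1=1)
[Jacobi] macro 2: S0 reads c0=-2 → after 3×micro: 0; S1 reads c0=-2 → after 1×micro: 2 ⇒ (c0=0, c1=2)
[Jacobi] macro 3: S0 reads c0=0 → after 3×micro: -2; S1 reads c0=0 → after 1×micro: 0 ⇒ (c0=-2, c1=0)
[Jacobi] macro 4: S0 reads c0=-2 → after 3×micro: 0; S1 reads c0=-2 → after 1×micro: 1 ⇒ (c0=0, c1=1)
[Jacobi] macro 5: S0 reads c0=0 → after 3×micro: -2; S1 reads c0=0 → after 1×micro: 0 ⇒ (c0=-2, c1=0)
[Jacobi] macro 6: S0 reads c0=-2 → after 3×micro: 0; S1 reads c0=-2 → after 1×micro: 1 ⇒ (c0=0, c1=1)
[Jacobi] macro 7: S0 reads c0=0 → after 3×micro: -2; S1 reads c0=0 → after 1×micro: 0 ⇒ (c0=-2, c1=0)
[Gauss-Seidel] macro 1: S0 reads c0=2 → after 3×micro: -2; S1 reads c0=-2 → after 1×micro: 1 ⇒ (c0=-2, c1=1)
[Gauss-Seidel] macro 2: S0 reads c0=-2 → after 3×micro: 0; S1 reads c0=0 → after 1×micro: 0 ⇒ (c0=0, c1=0)
[Gauss-Seidel] macro 3: S0 reads c0=0 → after 3×micro: -2; S1 reads c0=-2 → after 1×micro: 1 ⇒ (c0=-2, c1=1)
[Gauss-Seidel] macro 4: S0 reads c0=-2 → after 3×micro: 0; S1 reads c0=0 → after 1×micro: 0 ⇒ (c0=0, c1=0)
[Gauss-Seidel] macro 5: S0 reads c0=0 → after 3×micro: -2; S1 reads c0=-2 → after 1×micro: 1 ⇒ (c0=-2, c1=1)
[Gauss-Seidel] macro 6: S0 reads c0=-2 → after 3×micro: 0; S1 reads c0=0 → after 1×micro: 0 ⇒ (c0=0, c1=0)
[Gauss-Seidel] macro 7: S0 reads c0=0 → after 3×micro: -2; S1 reads c0=-2 → after 1×micro: 1 ⇒ (c0=-2, c1=1)

first divergence at macro-step: 2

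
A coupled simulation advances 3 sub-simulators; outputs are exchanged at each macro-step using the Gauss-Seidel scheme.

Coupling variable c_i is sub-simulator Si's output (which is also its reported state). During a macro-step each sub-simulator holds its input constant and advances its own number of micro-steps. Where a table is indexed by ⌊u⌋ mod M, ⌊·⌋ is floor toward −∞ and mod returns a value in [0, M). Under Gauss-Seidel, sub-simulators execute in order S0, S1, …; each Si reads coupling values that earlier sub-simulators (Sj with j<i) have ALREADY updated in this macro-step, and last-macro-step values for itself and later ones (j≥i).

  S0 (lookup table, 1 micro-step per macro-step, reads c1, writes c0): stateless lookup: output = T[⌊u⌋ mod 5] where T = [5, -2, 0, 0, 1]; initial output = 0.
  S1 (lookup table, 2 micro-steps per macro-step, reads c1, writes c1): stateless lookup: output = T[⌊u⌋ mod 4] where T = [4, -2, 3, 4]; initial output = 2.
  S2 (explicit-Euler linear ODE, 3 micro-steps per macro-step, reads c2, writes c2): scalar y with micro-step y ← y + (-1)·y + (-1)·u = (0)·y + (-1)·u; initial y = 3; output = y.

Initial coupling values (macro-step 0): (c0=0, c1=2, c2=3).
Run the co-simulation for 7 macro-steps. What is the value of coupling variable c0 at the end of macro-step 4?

macro 1: S0 reads c1=2 → after 1×micro: 0; S1 reads c1=2 → after 2×micro: 3; S2 reads c2=3 → after 3×micro: -3 ⇒ (c0=0, c1=3, c2=-3)
macro 2: S0 reads c1=3 → after 1×micro: 0; S1 reads c1=3 → after 2×micro: 4; S2 reads c2=-3 → after 3×micro: 3 ⇒ (c0=0, c1=4, c2=3)
macro 3: S0 reads c1=4 → after 1×micro: 1; S1 reads c1=4 → after 2×micro: 4; S2 reads c2=3 → after 3×micro: -3 ⇒ (c0=1, c1=4, c2=-3)
macro 4: S0 reads c1=4 → after 1×micro: 1; S1 reads c1=4 → after 2×micro: 4; S2 reads c2=-3 → after 3×micro: 3 ⇒ (c0=1, c1=4, c2=3)
macro 5: S0 reads c1=4 → after 1×micro: 1; S1 reads c1=4 → after 2×micro: 4; S2 reads c2=3 → after 3×micro: -3 ⇒ (c0=1, c1=4, c2=-3)
macro 6: S0 reads c1=4 → after 1×micro: 1; S1 reads c1=4 → after 2×micro: 4; S2 reads c2=-3 → after 3×micro: 3 ⇒ (c0=1, c1=4, c2=3)
macro 7: S0 reads c1=4 → after 1×micro: 1; S1 reads c1=4 → after 2×micro: 4; S2 reads c2=3 → after 3×micro: -3 ⇒ (c0=1, c1=4, c2=-3)

c0 at macro-step 4 = 1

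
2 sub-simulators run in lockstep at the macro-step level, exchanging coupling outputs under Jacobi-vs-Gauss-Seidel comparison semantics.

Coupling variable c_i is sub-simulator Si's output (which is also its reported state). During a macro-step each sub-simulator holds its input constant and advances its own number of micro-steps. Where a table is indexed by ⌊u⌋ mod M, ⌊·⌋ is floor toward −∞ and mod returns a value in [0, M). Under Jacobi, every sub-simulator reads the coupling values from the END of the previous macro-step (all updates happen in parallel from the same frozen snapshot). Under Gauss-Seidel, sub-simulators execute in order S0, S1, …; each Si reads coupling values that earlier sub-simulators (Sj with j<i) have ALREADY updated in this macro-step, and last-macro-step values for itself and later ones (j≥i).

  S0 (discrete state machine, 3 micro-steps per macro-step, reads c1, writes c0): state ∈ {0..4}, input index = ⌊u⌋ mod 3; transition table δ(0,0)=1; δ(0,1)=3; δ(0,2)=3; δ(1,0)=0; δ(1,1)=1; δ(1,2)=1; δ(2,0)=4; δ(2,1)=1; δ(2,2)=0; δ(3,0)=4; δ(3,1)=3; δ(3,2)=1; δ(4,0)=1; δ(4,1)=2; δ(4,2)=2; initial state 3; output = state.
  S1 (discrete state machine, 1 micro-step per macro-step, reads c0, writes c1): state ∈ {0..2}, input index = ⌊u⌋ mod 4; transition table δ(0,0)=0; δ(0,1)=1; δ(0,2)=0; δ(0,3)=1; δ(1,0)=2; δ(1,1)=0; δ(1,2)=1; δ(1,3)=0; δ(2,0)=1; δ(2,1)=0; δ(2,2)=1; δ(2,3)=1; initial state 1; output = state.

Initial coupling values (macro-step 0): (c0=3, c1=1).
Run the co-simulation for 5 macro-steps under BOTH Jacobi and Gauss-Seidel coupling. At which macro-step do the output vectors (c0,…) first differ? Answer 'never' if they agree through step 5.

first divergence at macro-step: 2

[Jacobi] macro 1: S0 reads c1=1 → after 3×micro: 3; S1 reads c0=3 → after 1×micro: 0 ⇒ (c0=3, c1=0)
[Jacobi] macro 2: S0 reads c1=0 → after 3×micro: 0; S1 reads c0=3 → after 1×micro: 1 ⇒ (c0=0, c1=1)
[Jacobi] macro 3: S0 reads c1=1 → after 3×micro: 3; S1 reads c0=0 → after 1×micro: 2 ⇒ (c0=3, c1=2)
[Jacobi] macro 4: S0 reads c1=2 → after 3×micro: 1; S1 reads c0=3 → after 1×micro: 1 ⇒ (c0=1, c1=1)
[Jacobi] macro 5: S0 reads c1=1 → after 3×micro: 1; S1 reads c0=1 → after 1×micro: 0 ⇒ (c0=1, c1=0)
[Gauss-Seidel] macro 1: S0 reads c1=1 → after 3×micro: 3; S1 reads c0=3 → after 1×micro: 0 ⇒ (c0=3, c1=0)
[Gauss-Seidel] macro 2: S0 reads c1=0 → after 3×micro: 0; S1 reads c0=0 → after 1×micro: 0 ⇒ (c0=0, c1=0)
[Gauss-Seidel] macro 3: S0 reads c1=0 → after 3×micro: 1; S1 reads c0=1 → after 1×micro: 1 ⇒ (c0=1, c1=1)
[Gauss-Seidel] macro 4: S0 reads c1=1 → after 3×micro: 1; S1 reads c0=1 → after 1×micro: 0 ⇒ (c0=1, c1=0)
[Gauss-Seidel] macro 5: S0 reads c1=0 → after 3×micro: 0; S1 reads c0=0 → after 1×micro: 0 ⇒ (c0=0, c1=0)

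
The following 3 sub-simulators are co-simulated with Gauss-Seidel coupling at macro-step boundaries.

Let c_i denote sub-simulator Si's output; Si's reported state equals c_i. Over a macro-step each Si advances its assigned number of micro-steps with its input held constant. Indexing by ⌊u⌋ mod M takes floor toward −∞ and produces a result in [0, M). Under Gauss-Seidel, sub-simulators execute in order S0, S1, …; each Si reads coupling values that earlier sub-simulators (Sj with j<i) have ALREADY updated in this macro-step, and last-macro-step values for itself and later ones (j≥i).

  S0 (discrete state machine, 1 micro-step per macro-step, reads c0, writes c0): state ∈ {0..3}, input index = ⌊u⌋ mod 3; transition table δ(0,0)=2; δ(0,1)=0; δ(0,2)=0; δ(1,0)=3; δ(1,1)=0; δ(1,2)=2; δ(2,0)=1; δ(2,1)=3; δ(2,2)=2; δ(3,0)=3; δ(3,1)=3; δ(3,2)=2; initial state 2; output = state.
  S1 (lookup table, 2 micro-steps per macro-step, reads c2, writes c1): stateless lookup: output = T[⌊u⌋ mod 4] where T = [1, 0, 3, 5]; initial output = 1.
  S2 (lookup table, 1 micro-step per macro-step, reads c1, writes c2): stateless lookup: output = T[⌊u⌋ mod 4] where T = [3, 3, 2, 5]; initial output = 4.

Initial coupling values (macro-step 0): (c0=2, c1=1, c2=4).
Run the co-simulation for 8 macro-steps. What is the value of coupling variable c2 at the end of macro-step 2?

c2 at macro-step 2 = 3

macro 1: S0 reads c0=2 → after 1×micro: 2; S1 reads c2=4 → after 2×micro: 1; S2 reads c1=1 → after 1×micro: 3 ⇒ (c0=2, c1=1, c2=3)
macro 2: S0 reads c0=2 → after 1×micro: 2; S1 reads c2=3 → after 2×micro: 5; S2 reads c1=5 → after 1×micro: 3 ⇒ (c0=2, c1=5, c2=3)
macro 3: S0 reads c0=2 → after 1×micro: 2; S1 reads c2=3 → after 2×micro: 5; S2 reads c1=5 → after 1×micro: 3 ⇒ (c0=2, c1=5, c2=3)
macro 4: S0 reads c0=2 → after 1×micro: 2; S1 reads c2=3 → after 2×micro: 5; S2 reads c1=5 → after 1×micro: 3 ⇒ (c0=2, c1=5, c2=3)
macro 5: S0 reads c0=2 → after 1×micro: 2; S1 reads c2=3 → after 2×micro: 5; S2 reads c1=5 → after 1×micro: 3 ⇒ (c0=2, c1=5, c2=3)
macro 6: S0 reads c0=2 → after 1×micro: 2; S1 reads c2=3 → after 2×micro: 5; S2 reads c1=5 → after 1×micro: 3 ⇒ (c0=2, c1=5, c2=3)
macro 7: S0 reads c0=2 → after 1×micro: 2; S1 reads c2=3 → after 2×micro: 5; S2 reads c1=5 → after 1×micro: 3 ⇒ (c0=2, c1=5, c2=3)
macro 8: S0 reads c0=2 → after 1×micro: 2; S1 reads c2=3 → after 2×micro: 5; S2 reads c1=5 → after 1×micro: 3 ⇒ (c0=2, c1=5, c2=3)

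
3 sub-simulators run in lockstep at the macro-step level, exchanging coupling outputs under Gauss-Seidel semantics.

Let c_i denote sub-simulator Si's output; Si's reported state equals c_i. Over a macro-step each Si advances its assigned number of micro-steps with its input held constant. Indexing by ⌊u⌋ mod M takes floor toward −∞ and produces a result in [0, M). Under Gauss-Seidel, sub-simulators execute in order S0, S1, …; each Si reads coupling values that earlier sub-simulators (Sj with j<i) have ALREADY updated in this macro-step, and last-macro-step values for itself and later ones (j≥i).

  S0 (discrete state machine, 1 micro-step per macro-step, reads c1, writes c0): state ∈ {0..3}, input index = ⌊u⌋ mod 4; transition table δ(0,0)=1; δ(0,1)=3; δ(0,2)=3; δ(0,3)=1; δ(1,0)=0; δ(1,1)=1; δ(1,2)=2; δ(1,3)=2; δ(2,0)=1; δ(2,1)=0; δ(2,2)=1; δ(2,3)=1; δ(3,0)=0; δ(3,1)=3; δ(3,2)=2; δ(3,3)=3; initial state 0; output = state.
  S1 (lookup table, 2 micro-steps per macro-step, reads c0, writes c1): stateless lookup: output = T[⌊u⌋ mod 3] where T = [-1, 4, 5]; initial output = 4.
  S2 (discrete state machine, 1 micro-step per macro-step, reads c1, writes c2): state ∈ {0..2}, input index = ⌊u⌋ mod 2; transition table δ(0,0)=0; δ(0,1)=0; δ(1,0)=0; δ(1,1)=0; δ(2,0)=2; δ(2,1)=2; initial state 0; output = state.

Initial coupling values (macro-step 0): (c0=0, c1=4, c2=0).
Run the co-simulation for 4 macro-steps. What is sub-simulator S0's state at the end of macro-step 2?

S0 state at macro-step 2 = 0

macro 1: S0 reads c1=4 → after 1×micro: 1; S1 reads c0=1 → after 2×micro: 4; S2 reads c1=4 → after 1×micro: 0 ⇒ (c0=1, c1=4, c2=0)
macro 2: S0 reads c1=4 → after 1×micro: 0; S1 reads c0=0 → after 2×micro: -1; S2 reads c1=-1 → after 1×micro: 0 ⇒ (c0=0, c1=-1, c2=0)
macro 3: S0 reads c1=-1 → after 1×micro: 1; S1 reads c0=1 → after 2×micro: 4; S2 reads c1=4 → after 1×micro: 0 ⇒ (c0=1, c1=4, c2=0)
macro 4: S0 reads c1=4 → after 1×micro: 0; S1 reads c0=0 → after 2×micro: -1; S2 reads c1=-1 → after 1×micro: 0 ⇒ (c0=0, c1=-1, c2=0)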